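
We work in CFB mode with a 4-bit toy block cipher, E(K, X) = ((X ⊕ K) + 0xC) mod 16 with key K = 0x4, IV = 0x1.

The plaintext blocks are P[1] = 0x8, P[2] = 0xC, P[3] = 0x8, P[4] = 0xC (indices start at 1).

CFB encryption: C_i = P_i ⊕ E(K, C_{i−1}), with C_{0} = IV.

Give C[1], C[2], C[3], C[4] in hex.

C[1] = 0x9, C[2] = 0x5, C[3] = 0x5, C[4] = 0x1

C[1]: E(K, 0x1) = 0x1; 0x8 ⊕ 0x1 = 0x9.
C[2]: E(K, 0x9) = 0x9; 0xC ⊕ 0x9 = 0x5.
C[3]: E(K, 0x5) = 0xD; 0x8 ⊕ 0xD = 0x5.
C[4]: E(K, 0x5) = 0xD; 0xC ⊕ 0xD = 0x1.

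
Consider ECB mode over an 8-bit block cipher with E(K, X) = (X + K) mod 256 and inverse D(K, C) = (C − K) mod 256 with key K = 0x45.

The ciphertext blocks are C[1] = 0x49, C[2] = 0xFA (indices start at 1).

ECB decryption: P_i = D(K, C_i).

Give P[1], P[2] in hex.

P[1]: D(K, 0x49) = 0x04.
P[2]: D(K, 0xFA) = 0xB5.

P[1] = 0x04, P[2] = 0xB5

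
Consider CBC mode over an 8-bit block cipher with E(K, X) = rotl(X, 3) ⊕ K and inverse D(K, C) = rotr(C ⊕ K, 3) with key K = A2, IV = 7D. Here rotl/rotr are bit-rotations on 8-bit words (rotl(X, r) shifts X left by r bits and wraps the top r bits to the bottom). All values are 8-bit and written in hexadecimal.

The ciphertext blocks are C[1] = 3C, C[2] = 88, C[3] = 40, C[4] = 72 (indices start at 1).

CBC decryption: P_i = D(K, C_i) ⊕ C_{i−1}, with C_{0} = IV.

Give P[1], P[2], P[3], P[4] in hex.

P[1] = AE, P[2] = 79, P[3] = D4, P[4] = 5A

P[1]: D(K, 3C) = D3; D3 ⊕ 7D = AE.
P[2]: D(K, 88) = 45; 45 ⊕ 3C = 79.
P[3]: D(K, 40) = 5C; 5C ⊕ 88 = D4.
P[4]: D(K, 72) = 1A; 1A ⊕ 40 = 5A.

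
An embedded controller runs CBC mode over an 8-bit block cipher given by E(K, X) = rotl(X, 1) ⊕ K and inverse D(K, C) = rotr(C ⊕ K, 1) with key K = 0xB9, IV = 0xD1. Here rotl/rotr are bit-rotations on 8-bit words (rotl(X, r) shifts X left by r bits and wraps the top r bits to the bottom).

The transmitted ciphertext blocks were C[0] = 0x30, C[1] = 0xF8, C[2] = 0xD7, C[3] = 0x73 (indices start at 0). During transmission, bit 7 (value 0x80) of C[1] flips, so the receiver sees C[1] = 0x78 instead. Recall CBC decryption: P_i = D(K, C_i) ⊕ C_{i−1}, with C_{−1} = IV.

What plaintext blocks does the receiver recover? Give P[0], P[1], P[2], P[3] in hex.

P[0] = 0x15, P[1] = 0xD0, P[2] = 0x4F, P[3] = 0xB2

Only C[1] changed, to 0x78. In CBC, a change in C_i garbles P_i and flips the same bit in P_{i+1}. Decrypting the received ciphertext:
P[0]: D(K, 0x30) = 0xC4; 0xC4 ⊕ 0xD1 = 0x15.
P[1]: D(K, 0x78) = 0xE0; 0xE0 ⊕ 0x30 = 0xD0.
P[2]: D(K, 0xD7) = 0x37; 0x37 ⊕ 0x78 = 0x4F.
P[3]: D(K, 0x73) = 0x65; 0x65 ⊕ 0xD7 = 0xB2.
Blocks that differ from the original plaintext: P[1], P[2].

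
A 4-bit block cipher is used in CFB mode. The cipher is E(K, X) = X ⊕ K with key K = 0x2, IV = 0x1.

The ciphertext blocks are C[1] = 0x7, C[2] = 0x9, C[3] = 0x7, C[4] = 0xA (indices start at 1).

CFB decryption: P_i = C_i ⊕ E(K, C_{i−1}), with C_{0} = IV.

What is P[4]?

P[4] = 0xF

P[4]: E(K, 0x7) = 0x5; 0xA ⊕ 0x5 = 0xF.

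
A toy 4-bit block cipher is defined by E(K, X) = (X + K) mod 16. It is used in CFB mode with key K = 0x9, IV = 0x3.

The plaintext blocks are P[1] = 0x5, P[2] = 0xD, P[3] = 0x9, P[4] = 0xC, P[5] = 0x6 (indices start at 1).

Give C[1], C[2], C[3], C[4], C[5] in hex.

CFB encryption: C_i = P_i ⊕ E(K, C_{i−1}), with C_{0} = IV.
C[1]: E(K, 0x3) = 0xC; 0x5 ⊕ 0xC = 0x9.
C[2]: E(K, 0x9) = 0x2; 0xD ⊕ 0x2 = 0xF.
C[3]: E(K, 0xF) = 0x8; 0x9 ⊕ 0x8 = 0x1.
C[4]: E(K, 0x1) = 0xA; 0xC ⊕ 0xA = 0x6.
C[5]: E(K, 0x6) = 0xF; 0x6 ⊕ 0xF = 0x9.

C[1] = 0x9, C[2] = 0xF, C[3] = 0x1, C[4] = 0x6, C[5] = 0x9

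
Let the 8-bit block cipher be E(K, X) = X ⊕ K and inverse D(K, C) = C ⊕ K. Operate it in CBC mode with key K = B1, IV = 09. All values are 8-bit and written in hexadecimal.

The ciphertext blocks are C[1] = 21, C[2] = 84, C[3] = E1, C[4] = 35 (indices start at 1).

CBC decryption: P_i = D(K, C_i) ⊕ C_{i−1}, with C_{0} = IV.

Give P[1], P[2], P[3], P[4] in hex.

P[1] = 99, P[2] = 14, P[3] = D4, P[4] = 65

P[1]: D(K, 21) = 90; 90 ⊕ 09 = 99.
P[2]: D(K, 84) = 35; 35 ⊕ 21 = 14.
P[3]: D(K, E1) = 50; 50 ⊕ 84 = D4.
P[4]: D(K, 35) = 84; 84 ⊕ E1 = 65.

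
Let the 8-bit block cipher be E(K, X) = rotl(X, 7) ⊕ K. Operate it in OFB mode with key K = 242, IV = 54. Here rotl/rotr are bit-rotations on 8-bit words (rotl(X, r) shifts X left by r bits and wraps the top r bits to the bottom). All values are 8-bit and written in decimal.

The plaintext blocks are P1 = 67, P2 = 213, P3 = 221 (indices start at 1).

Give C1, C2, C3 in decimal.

C1 = 170, C2 = 211, C3 = 44

OFB encryption: S_i = E(K, S_{i−1}) with S_{0} = IV; C_i = P_i ⊕ S_i.
C1: S = E(K, 54) = 233; 67 ⊕ 233 = 170.
C2: S = E(K, 233) = 6; 213 ⊕ 6 = 211.
C3: S = E(K, 6) = 241; 221 ⊕ 241 = 44.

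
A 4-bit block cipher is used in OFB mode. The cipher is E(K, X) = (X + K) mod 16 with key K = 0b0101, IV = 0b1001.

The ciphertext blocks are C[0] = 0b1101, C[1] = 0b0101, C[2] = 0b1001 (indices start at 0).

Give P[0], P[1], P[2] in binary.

P[0] = 0b0011, P[1] = 0b0110, P[2] = 0b0001

OFB decryption: S_i = E(K, S_{i−1}) with S_{−1} = IV; P_i = C_i ⊕ S_i.
P[0]: S = E(K, 0b1001) = 0b1110; 0b1101 ⊕ 0b1110 = 0b0011.
P[1]: S = E(K, 0b1110) = 0b0011; 0b0101 ⊕ 0b0011 = 0b0110.
P[2]: S = E(K, 0b0011) = 0b1000; 0b1001 ⊕ 0b1000 = 0b0001.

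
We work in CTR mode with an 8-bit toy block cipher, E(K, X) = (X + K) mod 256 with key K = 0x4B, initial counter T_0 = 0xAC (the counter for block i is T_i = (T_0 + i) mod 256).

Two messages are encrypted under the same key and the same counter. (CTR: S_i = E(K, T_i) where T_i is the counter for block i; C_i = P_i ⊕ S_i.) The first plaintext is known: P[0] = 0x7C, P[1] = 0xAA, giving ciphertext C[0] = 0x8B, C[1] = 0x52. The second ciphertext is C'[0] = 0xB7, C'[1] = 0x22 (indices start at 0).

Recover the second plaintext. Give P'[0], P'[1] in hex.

P'[0] = 0x40, P'[1] = 0xDA

In CTR with a reused counter, both messages share the same keystream S_i, so C_i ⊕ C'_i = P_i ⊕ P'_i and thus P'_i = P_i ⊕ C_i ⊕ C'_i.
P'[0]: 0x7C ⊕ 0x8B ⊕ 0xB7 = 0x40.
P'[1]: 0xAA ⊕ 0x52 ⊕ 0x22 = 0xDA.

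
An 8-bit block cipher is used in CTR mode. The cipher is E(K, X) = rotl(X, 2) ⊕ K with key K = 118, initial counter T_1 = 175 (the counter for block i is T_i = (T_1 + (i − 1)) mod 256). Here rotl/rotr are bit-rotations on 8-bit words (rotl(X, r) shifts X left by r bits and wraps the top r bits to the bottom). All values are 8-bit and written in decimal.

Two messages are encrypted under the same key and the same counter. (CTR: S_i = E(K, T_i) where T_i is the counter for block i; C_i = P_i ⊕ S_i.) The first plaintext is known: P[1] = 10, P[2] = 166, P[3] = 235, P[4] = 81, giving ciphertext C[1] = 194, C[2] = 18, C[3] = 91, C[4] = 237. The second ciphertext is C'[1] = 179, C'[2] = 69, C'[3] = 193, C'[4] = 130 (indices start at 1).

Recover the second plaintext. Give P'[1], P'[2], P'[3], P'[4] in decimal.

P'[1] = 123, P'[2] = 241, P'[3] = 113, P'[4] = 62

In CTR with a reused counter, both messages share the same keystream S_i, so C_i ⊕ C'_i = P_i ⊕ P'_i and thus P'_i = P_i ⊕ C_i ⊕ C'_i.
P'[1]: 10 ⊕ 194 ⊕ 179 = 123.
P'[2]: 166 ⊕ 18 ⊕ 69 = 241.
P'[3]: 235 ⊕ 91 ⊕ 193 = 113.
P'[4]: 81 ⊕ 237 ⊕ 130 = 62.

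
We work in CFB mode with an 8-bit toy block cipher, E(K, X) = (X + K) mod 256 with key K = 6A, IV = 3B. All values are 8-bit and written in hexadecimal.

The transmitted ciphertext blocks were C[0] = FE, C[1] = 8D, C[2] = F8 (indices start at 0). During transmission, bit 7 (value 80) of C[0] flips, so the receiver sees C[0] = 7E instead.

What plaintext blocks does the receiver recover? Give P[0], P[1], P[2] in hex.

P[0] = DB, P[1] = 65, P[2] = 0F

CFB decryption: P_i = C_i ⊕ E(K, C_{i−1}), with C_{−1} = IV.
Only C[0] changed, to 7E. In CFB, a change in C_i flips the same bit in P_i and garbles P_{i+1}. Decrypting the received ciphertext:
P[0]: E(K, 3B) = A5; 7E ⊕ A5 = DB.
P[1]: E(K, 7E) = E8; 8D ⊕ E8 = 65.
P[2]: E(K, 8D) = F7; F8 ⊕ F7 = 0F.
Blocks that differ from the original plaintext: P[0], P[1].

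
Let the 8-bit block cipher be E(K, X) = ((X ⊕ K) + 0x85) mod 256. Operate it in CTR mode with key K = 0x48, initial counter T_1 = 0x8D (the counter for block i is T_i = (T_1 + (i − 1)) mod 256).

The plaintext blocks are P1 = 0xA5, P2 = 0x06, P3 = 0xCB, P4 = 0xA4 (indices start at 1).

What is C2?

C2 = 0x4D

CTR encryption: S_i = E(K, T_i) where T_i is the counter for block i; C_i = P_i ⊕ S_i.
C1: T = 0x8D, S = E(K, T) = 0x4A; 0xA5 ⊕ 0x4A = 0xEF.
C2: T = 0x8E, S = E(K, T) = 0x4B; 0x06 ⊕ 0x4B = 0x4D.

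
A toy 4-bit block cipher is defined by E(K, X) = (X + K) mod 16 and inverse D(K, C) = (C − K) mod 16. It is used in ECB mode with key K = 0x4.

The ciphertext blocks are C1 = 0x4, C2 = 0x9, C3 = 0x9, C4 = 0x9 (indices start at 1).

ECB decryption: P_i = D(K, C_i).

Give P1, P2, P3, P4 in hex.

P1: D(K, 0x4) = 0x0.
P2: D(K, 0x9) = 0x5.
P3: D(K, 0x9) = 0x5.
P4: D(K, 0x9) = 0x5.

P1 = 0x0, P2 = 0x5, P3 = 0x5, P4 = 0x5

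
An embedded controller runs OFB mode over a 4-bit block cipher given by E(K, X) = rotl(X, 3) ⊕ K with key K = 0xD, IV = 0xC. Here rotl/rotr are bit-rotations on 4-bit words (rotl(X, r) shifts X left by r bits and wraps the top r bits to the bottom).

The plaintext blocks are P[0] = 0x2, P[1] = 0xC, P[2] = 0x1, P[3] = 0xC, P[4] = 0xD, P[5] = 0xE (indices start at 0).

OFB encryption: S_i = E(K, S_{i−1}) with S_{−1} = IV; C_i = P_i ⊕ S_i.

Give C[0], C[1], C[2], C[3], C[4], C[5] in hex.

C[0]: S = E(K, 0xC) = 0xB; 0x2 ⊕ 0xB = 0x9.
C[1]: S = E(K, 0xB) = 0x0; 0xC ⊕ 0x0 = 0xC.
C[2]: S = E(K, 0x0) = 0xD; 0x1 ⊕ 0xD = 0xC.
C[3]: S = E(K, 0xD) = 0x3; 0xC ⊕ 0x3 = 0xF.
C[4]: S = E(K, 0x3) = 0x4; 0xD ⊕ 0x4 = 0x9.
C[5]: S = E(K, 0x4) = 0xF; 0xE ⊕ 0xF = 0x1.

C[0] = 0x9, C[1] = 0xC, C[2] = 0xC, C[3] = 0xF, C[4] = 0x9, C[5] = 0x1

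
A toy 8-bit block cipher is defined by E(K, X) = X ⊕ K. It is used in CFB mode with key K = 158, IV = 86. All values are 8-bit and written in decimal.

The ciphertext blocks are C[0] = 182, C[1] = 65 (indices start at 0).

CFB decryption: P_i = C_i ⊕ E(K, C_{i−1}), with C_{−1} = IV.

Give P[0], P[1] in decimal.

P[0]: E(K, 86) = 200; 182 ⊕ 200 = 126.
P[1]: E(K, 182) = 40; 65 ⊕ 40 = 105.

P[0] = 126, P[1] = 105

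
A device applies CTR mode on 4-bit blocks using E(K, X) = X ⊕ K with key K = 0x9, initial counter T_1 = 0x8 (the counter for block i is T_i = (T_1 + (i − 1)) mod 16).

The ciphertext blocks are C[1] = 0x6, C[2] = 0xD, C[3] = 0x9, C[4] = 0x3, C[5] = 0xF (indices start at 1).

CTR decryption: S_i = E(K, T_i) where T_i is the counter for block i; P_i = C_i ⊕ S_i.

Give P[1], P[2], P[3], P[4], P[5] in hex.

P[1]: T = 0x8, S = E(K, T) = 0x1; 0x6 ⊕ 0x1 = 0x7.
P[2]: T = 0x9, S = E(K, T) = 0x0; 0xD ⊕ 0x0 = 0xD.
P[3]: T = 0xA, S = E(K, T) = 0x3; 0x9 ⊕ 0x3 = 0xA.
P[4]: T = 0xB, S = E(K, T) = 0x2; 0x3 ⊕ 0x2 = 0x1.
P[5]: T = 0xC, S = E(K, T) = 0x5; 0xF ⊕ 0x5 = 0xA.

P[1] = 0x7, P[2] = 0xD, P[3] = 0xA, P[4] = 0x1, P[5] = 0xA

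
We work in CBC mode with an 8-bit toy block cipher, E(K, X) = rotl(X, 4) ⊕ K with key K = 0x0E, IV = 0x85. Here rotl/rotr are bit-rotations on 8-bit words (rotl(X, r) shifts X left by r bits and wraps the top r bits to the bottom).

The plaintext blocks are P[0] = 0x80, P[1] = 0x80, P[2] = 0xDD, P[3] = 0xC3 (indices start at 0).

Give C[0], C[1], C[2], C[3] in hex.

C[0] = 0x5E, C[1] = 0xE3, C[2] = 0xED, C[3] = 0xEC

CBC encryption: C_i = E(K, P_i ⊕ C_{i−1}), with C_{−1} = IV.
C[0]: P[0] ⊕ 0x85 = 0x05; E(K, 0x05) = 0x5E.
C[1]: P[1] ⊕ 0x5E = 0xDE; E(K, 0xDE) = 0xE3.
C[2]: P[2] ⊕ 0xE3 = 0x3E; E(K, 0x3E) = 0xED.
C[3]: P[3] ⊕ 0xED = 0x2E; E(K, 0x2E) = 0xEC.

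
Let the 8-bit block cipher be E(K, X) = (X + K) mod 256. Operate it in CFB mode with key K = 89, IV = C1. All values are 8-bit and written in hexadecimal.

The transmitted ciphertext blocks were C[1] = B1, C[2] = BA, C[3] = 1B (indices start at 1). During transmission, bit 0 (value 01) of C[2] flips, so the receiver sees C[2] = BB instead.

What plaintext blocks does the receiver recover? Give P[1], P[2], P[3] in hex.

P[1] = FB, P[2] = 81, P[3] = 5F

CFB decryption: P_i = C_i ⊕ E(K, C_{i−1}), with C_{0} = IV.
Only C[2] changed, to BB. In CFB, a change in C_i flips the same bit in P_i and garbles P_{i+1}. Decrypting the received ciphertext:
P[1]: E(K, C1) = 4A; B1 ⊕ 4A = FB.
P[2]: E(K, B1) = 3A; BB ⊕ 3A = 81.
P[3]: E(K, BB) = 44; 1B ⊕ 44 = 5F.
Blocks that differ from the original plaintext: P[2], P[3].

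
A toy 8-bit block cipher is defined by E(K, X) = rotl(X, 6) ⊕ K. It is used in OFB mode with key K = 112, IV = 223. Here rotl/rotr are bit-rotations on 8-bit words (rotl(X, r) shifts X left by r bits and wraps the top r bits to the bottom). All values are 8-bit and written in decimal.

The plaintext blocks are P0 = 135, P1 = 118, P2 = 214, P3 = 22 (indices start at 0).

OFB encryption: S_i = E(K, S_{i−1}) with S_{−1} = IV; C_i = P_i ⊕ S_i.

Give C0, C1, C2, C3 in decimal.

C0 = 0, C1 = 231, C2 = 194, C3 = 99

C0: S = E(K, 223) = 135; 135 ⊕ 135 = 0.
C1: S = E(K, 135) = 145; 118 ⊕ 145 = 231.
C2: S = E(K, 145) = 20; 214 ⊕ 20 = 194.
C3: S = E(K, 20) = 117; 22 ⊕ 117 = 99.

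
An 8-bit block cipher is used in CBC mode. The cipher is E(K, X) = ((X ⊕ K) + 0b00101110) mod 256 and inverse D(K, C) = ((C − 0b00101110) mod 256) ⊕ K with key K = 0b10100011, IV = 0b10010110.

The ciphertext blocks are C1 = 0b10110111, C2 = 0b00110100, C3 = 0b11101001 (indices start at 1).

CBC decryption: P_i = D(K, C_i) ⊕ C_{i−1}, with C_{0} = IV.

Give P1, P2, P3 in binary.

P1: D(K, 0b10110111) = 0b00101010; 0b00101010 ⊕ 0b10010110 = 0b10111100.
P2: D(K, 0b00110100) = 0b10100101; 0b10100101 ⊕ 0b10110111 = 0b00010010.
P3: D(K, 0b11101001) = 0b00011000; 0b00011000 ⊕ 0b00110100 = 0b00101100.

P1 = 0b10111100, P2 = 0b00010010, P3 = 0b00101100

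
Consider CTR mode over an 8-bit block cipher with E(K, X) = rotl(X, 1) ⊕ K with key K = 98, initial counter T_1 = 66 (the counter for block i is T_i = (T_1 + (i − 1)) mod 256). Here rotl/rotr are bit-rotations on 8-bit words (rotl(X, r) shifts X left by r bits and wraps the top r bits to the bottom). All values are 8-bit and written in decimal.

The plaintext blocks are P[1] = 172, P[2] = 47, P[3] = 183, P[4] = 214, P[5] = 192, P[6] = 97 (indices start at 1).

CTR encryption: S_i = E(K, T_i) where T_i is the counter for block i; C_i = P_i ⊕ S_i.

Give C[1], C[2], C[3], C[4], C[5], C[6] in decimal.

C[1] = 74, C[2] = 203, C[3] = 93, C[4] = 62, C[5] = 46, C[6] = 141

C[1]: T = 66, S = E(K, T) = 230; 172 ⊕ 230 = 74.
C[2]: T = 67, S = E(K, T) = 228; 47 ⊕ 228 = 203.
C[3]: T = 68, S = E(K, T) = 234; 183 ⊕ 234 = 93.
C[4]: T = 69, S = E(K, T) = 232; 214 ⊕ 232 = 62.
C[5]: T = 70, S = E(K, T) = 238; 192 ⊕ 238 = 46.
C[6]: T = 71, S = E(K, T) = 236; 97 ⊕ 236 = 141.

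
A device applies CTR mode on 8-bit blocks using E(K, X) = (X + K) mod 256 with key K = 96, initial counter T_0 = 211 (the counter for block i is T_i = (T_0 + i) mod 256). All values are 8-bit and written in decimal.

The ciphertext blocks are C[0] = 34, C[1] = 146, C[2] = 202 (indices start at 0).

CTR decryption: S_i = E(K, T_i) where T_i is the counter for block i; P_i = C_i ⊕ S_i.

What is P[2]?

P[2]: T = 213, S = E(K, T) = 53; 202 ⊕ 53 = 255.

P[2] = 255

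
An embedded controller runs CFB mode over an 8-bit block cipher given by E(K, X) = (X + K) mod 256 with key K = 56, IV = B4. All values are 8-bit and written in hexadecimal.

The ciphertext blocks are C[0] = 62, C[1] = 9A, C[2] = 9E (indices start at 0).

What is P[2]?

P[2] = 6E

CFB decryption: P_i = C_i ⊕ E(K, C_{i−1}), with C_{−1} = IV.
P[2]: E(K, 9A) = F0; 9E ⊕ F0 = 6E.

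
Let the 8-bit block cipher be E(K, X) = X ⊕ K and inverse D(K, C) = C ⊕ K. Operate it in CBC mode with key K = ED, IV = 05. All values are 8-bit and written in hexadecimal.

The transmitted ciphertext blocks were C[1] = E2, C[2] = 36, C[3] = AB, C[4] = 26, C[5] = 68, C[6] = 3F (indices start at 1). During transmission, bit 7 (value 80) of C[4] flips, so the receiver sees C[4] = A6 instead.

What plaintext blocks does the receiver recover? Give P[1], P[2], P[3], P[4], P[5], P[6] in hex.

P[1] = 0A, P[2] = 39, P[3] = 70, P[4] = E0, P[5] = 23, P[6] = BA

CBC decryption: P_i = D(K, C_i) ⊕ C_{i−1}, with C_{0} = IV.
Only C[4] changed, to A6. In CBC, a change in C_i garbles P_i and flips the same bit in P_{i+1}. Decrypting the received ciphertext:
P[1]: D(K, E2) = 0F; 0F ⊕ 05 = 0A.
P[2]: D(K, 36) = DB; DB ⊕ E2 = 39.
P[3]: D(K, AB) = 46; 46 ⊕ 36 = 70.
P[4]: D(K, A6) = 4B; 4B ⊕ AB = E0.
P[5]: D(K, 68) = 85; 85 ⊕ A6 = 23.
P[6]: D(K, 3F) = D2; D2 ⊕ 68 = BA.
Blocks that differ from the original plaintext: P[4], P[5].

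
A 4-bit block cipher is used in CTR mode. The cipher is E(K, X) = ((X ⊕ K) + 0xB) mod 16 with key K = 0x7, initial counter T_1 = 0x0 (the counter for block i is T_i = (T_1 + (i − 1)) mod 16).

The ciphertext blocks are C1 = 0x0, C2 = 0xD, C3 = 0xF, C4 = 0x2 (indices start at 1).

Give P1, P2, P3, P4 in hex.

P1 = 0x2, P2 = 0xC, P3 = 0xF, P4 = 0xD

CTR decryption: S_i = E(K, T_i) where T_i is the counter for block i; P_i = C_i ⊕ S_i.
P1: T = 0x0, S = E(K, T) = 0x2; 0x0 ⊕ 0x2 = 0x2.
P2: T = 0x1, S = E(K, T) = 0x1; 0xD ⊕ 0x1 = 0xC.
P3: T = 0x2, S = E(K, T) = 0x0; 0xF ⊕ 0x0 = 0xF.
P4: T = 0x3, S = E(K, T) = 0xF; 0x2 ⊕ 0xF = 0xD.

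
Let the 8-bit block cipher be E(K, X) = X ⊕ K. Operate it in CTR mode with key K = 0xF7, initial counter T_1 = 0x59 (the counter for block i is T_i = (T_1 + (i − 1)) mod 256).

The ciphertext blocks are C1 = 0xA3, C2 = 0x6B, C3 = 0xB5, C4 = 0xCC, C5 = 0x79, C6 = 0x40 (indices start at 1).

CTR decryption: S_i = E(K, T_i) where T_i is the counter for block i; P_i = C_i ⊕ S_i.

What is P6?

P6: T = 0x5E, S = E(K, T) = 0xA9; 0x40 ⊕ 0xA9 = 0xE9.

P6 = 0xE9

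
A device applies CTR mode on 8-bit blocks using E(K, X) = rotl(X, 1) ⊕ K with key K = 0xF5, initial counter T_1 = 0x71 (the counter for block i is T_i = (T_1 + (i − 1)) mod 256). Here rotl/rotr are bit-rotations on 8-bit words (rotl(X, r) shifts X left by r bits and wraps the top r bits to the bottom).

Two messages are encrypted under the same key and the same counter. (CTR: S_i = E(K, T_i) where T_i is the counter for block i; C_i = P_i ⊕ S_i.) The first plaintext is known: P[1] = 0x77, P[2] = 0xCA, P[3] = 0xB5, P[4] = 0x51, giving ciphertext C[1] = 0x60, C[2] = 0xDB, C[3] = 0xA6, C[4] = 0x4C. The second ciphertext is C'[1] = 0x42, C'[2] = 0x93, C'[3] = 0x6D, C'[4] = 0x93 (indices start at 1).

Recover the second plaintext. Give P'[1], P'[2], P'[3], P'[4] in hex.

In CTR with a reused counter, both messages share the same keystream S_i, so C_i ⊕ C'_i = P_i ⊕ P'_i and thus P'_i = P_i ⊕ C_i ⊕ C'_i.
P'[1]: 0x77 ⊕ 0x60 ⊕ 0x42 = 0x55.
P'[2]: 0xCA ⊕ 0xDB ⊕ 0x93 = 0x82.
P'[3]: 0xB5 ⊕ 0xA6 ⊕ 0x6D = 0x7E.
P'[4]: 0x51 ⊕ 0x4C ⊕ 0x93 = 0x8E.

P'[1] = 0x55, P'[2] = 0x82, P'[3] = 0x7E, P'[4] = 0x8E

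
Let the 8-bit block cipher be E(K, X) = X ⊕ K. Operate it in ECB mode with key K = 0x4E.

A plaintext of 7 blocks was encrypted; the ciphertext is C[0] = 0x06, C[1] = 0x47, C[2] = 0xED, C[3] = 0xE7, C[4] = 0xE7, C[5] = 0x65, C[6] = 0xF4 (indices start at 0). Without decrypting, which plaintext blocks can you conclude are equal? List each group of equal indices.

ECB encrypts each block independently with the same key, so equal ciphertext blocks imply equal plaintext blocks.
C[3] = C[4] = 0xE7, so P[3] = P[4].

P[3] = P[4]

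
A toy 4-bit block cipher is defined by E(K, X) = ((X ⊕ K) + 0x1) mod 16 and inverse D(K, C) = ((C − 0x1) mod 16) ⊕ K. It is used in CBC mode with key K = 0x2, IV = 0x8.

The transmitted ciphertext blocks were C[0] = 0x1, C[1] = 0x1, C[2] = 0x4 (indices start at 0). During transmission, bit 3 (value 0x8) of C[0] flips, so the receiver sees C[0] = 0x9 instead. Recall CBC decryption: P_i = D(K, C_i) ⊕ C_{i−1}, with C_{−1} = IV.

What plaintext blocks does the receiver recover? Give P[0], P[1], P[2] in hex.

P[0] = 0x2, P[1] = 0xB, P[2] = 0x0

Only C[0] changed, to 0x9. In CBC, a change in C_i garbles P_i and flips the same bit in P_{i+1}. Decrypting the received ciphertext:
P[0]: D(K, 0x9) = 0xA; 0xA ⊕ 0x8 = 0x2.
P[1]: D(K, 0x1) = 0x2; 0x2 ⊕ 0x9 = 0xB.
P[2]: D(K, 0x4) = 0x1; 0x1 ⊕ 0x1 = 0x0.
Blocks that differ from the original plaintext: P[0], P[1].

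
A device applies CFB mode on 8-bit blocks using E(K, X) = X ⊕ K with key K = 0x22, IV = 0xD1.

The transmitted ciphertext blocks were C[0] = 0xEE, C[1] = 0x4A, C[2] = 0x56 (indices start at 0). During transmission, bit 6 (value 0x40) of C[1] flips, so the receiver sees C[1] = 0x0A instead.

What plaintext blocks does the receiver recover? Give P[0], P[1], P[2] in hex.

P[0] = 0x1D, P[1] = 0xC6, P[2] = 0x7E

CFB decryption: P_i = C_i ⊕ E(K, C_{i−1}), with C_{−1} = IV.
Only C[1] changed, to 0x0A. In CFB, a change in C_i flips the same bit in P_i and garbles P_{i+1}. Decrypting the received ciphertext:
P[0]: E(K, 0xD1) = 0xF3; 0xEE ⊕ 0xF3 = 0x1D.
P[1]: E(K, 0xEE) = 0xCC; 0x0A ⊕ 0xCC = 0xC6.
P[2]: E(K, 0x0A) = 0x28; 0x56 ⊕ 0x28 = 0x7E.
Blocks that differ from the original plaintext: P[1], P[2].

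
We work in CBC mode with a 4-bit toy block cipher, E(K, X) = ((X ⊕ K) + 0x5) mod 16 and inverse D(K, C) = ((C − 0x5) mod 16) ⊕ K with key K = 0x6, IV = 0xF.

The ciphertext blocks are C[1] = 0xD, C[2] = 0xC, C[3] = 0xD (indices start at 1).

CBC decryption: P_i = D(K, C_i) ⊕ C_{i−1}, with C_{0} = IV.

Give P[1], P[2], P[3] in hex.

P[1] = 0x1, P[2] = 0xC, P[3] = 0x2

P[1]: D(K, 0xD) = 0xE; 0xE ⊕ 0xF = 0x1.
P[2]: D(K, 0xC) = 0x1; 0x1 ⊕ 0xD = 0xC.
P[3]: D(K, 0xD) = 0xE; 0xE ⊕ 0xC = 0x2.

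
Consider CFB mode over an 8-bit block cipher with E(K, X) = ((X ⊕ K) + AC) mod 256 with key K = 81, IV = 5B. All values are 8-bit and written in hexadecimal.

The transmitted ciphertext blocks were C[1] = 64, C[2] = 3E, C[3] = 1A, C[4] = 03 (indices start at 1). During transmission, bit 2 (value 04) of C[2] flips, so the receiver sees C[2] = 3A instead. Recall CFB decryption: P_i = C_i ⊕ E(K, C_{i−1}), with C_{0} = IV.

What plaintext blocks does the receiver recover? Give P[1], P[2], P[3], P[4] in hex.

Only C[2] changed, to 3A. In CFB, a change in C_i flips the same bit in P_i and garbles P_{i+1}. Decrypting the received ciphertext:
P[1]: E(K, 5B) = 86; 64 ⊕ 86 = E2.
P[2]: E(K, 64) = 91; 3A ⊕ 91 = AB.
P[3]: E(K, 3A) = 67; 1A ⊕ 67 = 7D.
P[4]: E(K, 1A) = 47; 03 ⊕ 47 = 44.
Blocks that differ from the original plaintext: P[2], P[3].

P[1] = E2, P[2] = AB, P[3] = 7D, P[4] = 44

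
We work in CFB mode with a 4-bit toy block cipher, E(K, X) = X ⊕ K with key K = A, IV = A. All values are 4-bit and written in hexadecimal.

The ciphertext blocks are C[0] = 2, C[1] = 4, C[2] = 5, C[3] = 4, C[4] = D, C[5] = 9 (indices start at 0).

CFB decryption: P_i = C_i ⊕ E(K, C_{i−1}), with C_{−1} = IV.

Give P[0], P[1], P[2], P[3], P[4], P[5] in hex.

P[0] = 2, P[1] = C, P[2] = B, P[3] = B, P[4] = 3, P[5] = E

P[0]: E(K, A) = 0; 2 ⊕ 0 = 2.
P[1]: E(K, 2) = 8; 4 ⊕ 8 = C.
P[2]: E(K, 4) = E; 5 ⊕ E = B.
P[3]: E(K, 5) = F; 4 ⊕ F = B.
P[4]: E(K, 4) = E; D ⊕ E = 3.
P[5]: E(K, D) = 7; 9 ⊕ 7 = E.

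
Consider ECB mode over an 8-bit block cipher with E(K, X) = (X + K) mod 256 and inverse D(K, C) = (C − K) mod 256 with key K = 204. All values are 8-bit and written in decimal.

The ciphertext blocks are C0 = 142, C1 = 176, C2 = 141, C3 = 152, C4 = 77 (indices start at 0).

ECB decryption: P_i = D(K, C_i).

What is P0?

P0: D(K, 142) = 194.

P0 = 194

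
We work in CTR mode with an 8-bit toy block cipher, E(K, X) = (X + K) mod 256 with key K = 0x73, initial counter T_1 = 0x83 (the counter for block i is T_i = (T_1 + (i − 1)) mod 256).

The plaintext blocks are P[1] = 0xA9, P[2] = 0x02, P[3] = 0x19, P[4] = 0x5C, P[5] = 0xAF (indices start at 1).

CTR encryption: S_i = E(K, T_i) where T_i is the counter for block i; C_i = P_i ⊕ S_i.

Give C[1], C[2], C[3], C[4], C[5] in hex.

C[1] = 0x5F, C[2] = 0xF5, C[3] = 0xE1, C[4] = 0xA5, C[5] = 0x55

C[1]: T = 0x83, S = E(K, T) = 0xF6; 0xA9 ⊕ 0xF6 = 0x5F.
C[2]: T = 0x84, S = E(K, T) = 0xF7; 0x02 ⊕ 0xF7 = 0xF5.
C[3]: T = 0x85, S = E(K, T) = 0xF8; 0x19 ⊕ 0xF8 = 0xE1.
C[4]: T = 0x86, S = E(K, T) = 0xF9; 0x5C ⊕ 0xF9 = 0xA5.
C[5]: T = 0x87, S = E(K, T) = 0xFA; 0xAF ⊕ 0xFA = 0x55.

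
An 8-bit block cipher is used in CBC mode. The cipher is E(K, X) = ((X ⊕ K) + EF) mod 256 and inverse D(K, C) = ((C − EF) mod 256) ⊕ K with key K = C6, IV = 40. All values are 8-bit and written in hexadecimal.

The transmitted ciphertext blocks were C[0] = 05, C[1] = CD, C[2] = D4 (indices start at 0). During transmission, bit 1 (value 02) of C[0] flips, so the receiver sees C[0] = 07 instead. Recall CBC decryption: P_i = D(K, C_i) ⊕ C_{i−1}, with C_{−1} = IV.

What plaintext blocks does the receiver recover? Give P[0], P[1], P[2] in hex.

Only C[0] changed, to 07. In CBC, a change in C_i garbles P_i and flips the same bit in P_{i+1}. Decrypting the received ciphertext:
P[0]: D(K, 07) = DE; DE ⊕ 40 = 9E.
P[1]: D(K, CD) = 18; 18 ⊕ 07 = 1F.
P[2]: D(K, D4) = 23; 23 ⊕ CD = EE.
Blocks that differ from the original plaintext: P[0], P[1].

P[0] = 9E, P[1] = 1F, P[2] = EE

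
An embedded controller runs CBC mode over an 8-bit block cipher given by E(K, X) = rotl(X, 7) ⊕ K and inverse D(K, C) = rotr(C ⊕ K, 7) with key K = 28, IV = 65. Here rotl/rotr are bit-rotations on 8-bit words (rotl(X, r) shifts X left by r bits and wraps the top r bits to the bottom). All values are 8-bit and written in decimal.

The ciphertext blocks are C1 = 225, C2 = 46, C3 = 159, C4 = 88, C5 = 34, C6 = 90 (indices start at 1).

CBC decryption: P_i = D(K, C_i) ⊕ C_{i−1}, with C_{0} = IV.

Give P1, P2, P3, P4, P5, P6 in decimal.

P1: D(K, 225) = 251; 251 ⊕ 65 = 186.
P2: D(K, 46) = 100; 100 ⊕ 225 = 133.
P3: D(K, 159) = 7; 7 ⊕ 46 = 41.
P4: D(K, 88) = 136; 136 ⊕ 159 = 23.
P5: D(K, 34) = 124; 124 ⊕ 88 = 36.
P6: D(K, 90) = 140; 140 ⊕ 34 = 174.

P1 = 186, P2 = 133, P3 = 41, P4 = 23, P5 = 36, P6 = 174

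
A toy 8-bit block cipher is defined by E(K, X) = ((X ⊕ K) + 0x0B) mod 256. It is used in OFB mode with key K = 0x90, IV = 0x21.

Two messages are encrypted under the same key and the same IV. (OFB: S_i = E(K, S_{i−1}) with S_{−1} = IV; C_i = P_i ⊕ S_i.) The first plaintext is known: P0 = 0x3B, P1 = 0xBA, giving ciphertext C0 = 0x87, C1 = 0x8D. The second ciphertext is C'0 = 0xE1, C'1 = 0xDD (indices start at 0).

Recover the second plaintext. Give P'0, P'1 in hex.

P'0 = 0x5D, P'1 = 0xEA

In OFB with a reused IV, both messages share the same keystream S_i, so C_i ⊕ C'_i = P_i ⊕ P'_i and thus P'_i = P_i ⊕ C_i ⊕ C'_i.
P'0: 0x3B ⊕ 0x87 ⊕ 0xE1 = 0x5D.
P'1: 0xBA ⊕ 0x8D ⊕ 0xDD = 0xEA.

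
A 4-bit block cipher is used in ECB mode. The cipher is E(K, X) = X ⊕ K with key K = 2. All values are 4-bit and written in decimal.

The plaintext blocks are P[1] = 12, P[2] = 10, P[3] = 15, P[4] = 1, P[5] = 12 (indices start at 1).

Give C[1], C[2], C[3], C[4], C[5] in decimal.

ECB encryption: C_i = E(K, P_i).
C[1]: E(K, 12) = 14.
C[2]: E(K, 10) = 8.
C[3]: E(K, 15) = 13.
C[4]: E(K, 1) = 3.
C[5]: E(K, 12) = 14.

C[1] = 14, C[2] = 8, C[3] = 13, C[4] = 3, C[5] = 14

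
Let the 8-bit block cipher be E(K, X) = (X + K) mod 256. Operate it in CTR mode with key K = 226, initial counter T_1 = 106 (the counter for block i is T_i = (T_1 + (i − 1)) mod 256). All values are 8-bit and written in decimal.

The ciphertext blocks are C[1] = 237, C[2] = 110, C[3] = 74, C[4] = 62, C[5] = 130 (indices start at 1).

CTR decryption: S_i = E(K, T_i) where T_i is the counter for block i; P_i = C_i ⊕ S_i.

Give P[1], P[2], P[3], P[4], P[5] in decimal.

P[1]: T = 106, S = E(K, T) = 76; 237 ⊕ 76 = 161.
P[2]: T = 107, S = E(K, T) = 77; 110 ⊕ 77 = 35.
P[3]: T = 108, S = E(K, T) = 78; 74 ⊕ 78 = 4.
P[4]: T = 109, S = E(K, T) = 79; 62 ⊕ 79 = 113.
P[5]: T = 110, S = E(K, T) = 80; 130 ⊕ 80 = 210.

P[1] = 161, P[2] = 35, P[3] = 4, P[4] = 113, P[5] = 210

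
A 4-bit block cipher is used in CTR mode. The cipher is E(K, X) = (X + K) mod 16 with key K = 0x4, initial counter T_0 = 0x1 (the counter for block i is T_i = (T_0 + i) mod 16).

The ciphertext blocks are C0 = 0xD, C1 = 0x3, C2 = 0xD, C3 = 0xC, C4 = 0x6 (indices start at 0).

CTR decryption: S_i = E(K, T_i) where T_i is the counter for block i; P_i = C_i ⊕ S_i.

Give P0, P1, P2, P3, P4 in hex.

P0 = 0x8, P1 = 0x5, P2 = 0xA, P3 = 0x4, P4 = 0xF

P0: T = 0x1, S = E(K, T) = 0x5; 0xD ⊕ 0x5 = 0x8.
P1: T = 0x2, S = E(K, T) = 0x6; 0x3 ⊕ 0x6 = 0x5.
P2: T = 0x3, S = E(K, T) = 0x7; 0xD ⊕ 0x7 = 0xA.
P3: T = 0x4, S = E(K, T) = 0x8; 0xC ⊕ 0x8 = 0x4.
P4: T = 0x5, S = E(K, T) = 0x9; 0x6 ⊕ 0x9 = 0xF.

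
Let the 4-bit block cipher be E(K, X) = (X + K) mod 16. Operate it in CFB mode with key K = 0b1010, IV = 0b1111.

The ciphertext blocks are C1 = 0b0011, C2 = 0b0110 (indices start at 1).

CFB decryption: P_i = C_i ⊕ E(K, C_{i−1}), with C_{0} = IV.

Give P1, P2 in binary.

P1: E(K, 0b1111) = 0b1001; 0b0011 ⊕ 0b1001 = 0b1010.
P2: E(K, 0b0011) = 0b1101; 0b0110 ⊕ 0b1101 = 0b1011.

P1 = 0b1010, P2 = 0b1011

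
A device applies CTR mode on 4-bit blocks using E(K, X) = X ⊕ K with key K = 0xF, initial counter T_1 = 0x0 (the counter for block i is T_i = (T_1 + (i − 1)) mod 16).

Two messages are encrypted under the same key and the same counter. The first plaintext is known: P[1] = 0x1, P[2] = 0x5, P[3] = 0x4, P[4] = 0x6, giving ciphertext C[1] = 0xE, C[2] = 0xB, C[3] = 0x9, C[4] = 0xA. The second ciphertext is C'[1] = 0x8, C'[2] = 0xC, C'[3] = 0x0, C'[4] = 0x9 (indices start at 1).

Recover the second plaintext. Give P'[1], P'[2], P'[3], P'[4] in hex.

In CTR with a reused counter, both messages share the same keystream S_i, so C_i ⊕ C'_i = P_i ⊕ P'_i and thus P'_i = P_i ⊕ C_i ⊕ C'_i.
P'[1]: 0x1 ⊕ 0xE ⊕ 0x8 = 0x7.
P'[2]: 0x5 ⊕ 0xB ⊕ 0xC = 0x2.
P'[3]: 0x4 ⊕ 0x9 ⊕ 0x0 = 0xD.
P'[4]: 0x6 ⊕ 0xA ⊕ 0x9 = 0x5.

P'[1] = 0x7, P'[2] = 0x2, P'[3] = 0xD, P'[4] = 0x5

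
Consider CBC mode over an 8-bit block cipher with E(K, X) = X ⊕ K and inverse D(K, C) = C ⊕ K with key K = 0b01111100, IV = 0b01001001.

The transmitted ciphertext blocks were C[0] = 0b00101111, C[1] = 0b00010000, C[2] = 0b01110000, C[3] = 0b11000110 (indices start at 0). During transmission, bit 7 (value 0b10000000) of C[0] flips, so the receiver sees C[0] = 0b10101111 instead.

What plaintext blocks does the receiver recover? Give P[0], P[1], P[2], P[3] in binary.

CBC decryption: P_i = D(K, C_i) ⊕ C_{i−1}, with C_{−1} = IV.
Only C[0] changed, to 0b10101111. In CBC, a change in C_i garbles P_i and flips the same bit in P_{i+1}. Decrypting the received ciphertext:
P[0]: D(K, 0b10101111) = 0b11010011; 0b11010011 ⊕ 0b01001001 = 0b10011010.
P[1]: D(K, 0b00010000) = 0b01101100; 0b01101100 ⊕ 0b10101111 = 0b11000011.
P[2]: D(K, 0b01110000) = 0b00001100; 0b00001100 ⊕ 0b00010000 = 0b00011100.
P[3]: D(K, 0b11000110) = 0b10111010; 0b10111010 ⊕ 0b01110000 = 0b11001010.
Blocks that differ from the original plaintext: P[0], P[1].

P[0] = 0b10011010, P[1] = 0b11000011, P[2] = 0b00011100, P[3] = 0b11001010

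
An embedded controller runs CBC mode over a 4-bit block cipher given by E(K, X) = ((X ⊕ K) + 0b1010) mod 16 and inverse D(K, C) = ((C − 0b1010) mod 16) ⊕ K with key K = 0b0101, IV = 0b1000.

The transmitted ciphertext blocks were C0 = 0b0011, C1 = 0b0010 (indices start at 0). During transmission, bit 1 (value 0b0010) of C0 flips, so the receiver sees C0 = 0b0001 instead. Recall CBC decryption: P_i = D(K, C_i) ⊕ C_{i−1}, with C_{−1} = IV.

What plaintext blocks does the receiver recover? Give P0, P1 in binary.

P0 = 0b1010, P1 = 0b1100

Only C0 changed, to 0b0001. In CBC, a change in C_i garbles P_i and flips the same bit in P_{i+1}. Decrypting the received ciphertext:
P0: D(K, 0b0001) = 0b0010; 0b0010 ⊕ 0b1000 = 0b1010.
P1: D(K, 0b0010) = 0b1101; 0b1101 ⊕ 0b0001 = 0b1100.
Blocks that differ from the original plaintext: P0, P1.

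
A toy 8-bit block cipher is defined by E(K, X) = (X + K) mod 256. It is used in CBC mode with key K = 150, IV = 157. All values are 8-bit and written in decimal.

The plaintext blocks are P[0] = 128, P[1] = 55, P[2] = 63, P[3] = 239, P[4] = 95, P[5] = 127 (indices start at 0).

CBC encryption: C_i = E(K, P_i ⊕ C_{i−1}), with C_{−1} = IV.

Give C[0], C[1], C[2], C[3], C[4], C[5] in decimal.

C[0] = 179, C[1] = 26, C[2] = 187, C[3] = 234, C[4] = 75, C[5] = 202

C[0]: P[0] ⊕ 157 = 29; E(K, 29) = 179.
C[1]: P[1] ⊕ 179 = 132; E(K, 132) = 26.
C[2]: P[2] ⊕ 26 = 37; E(K, 37) = 187.
C[3]: P[3] ⊕ 187 = 84; E(K, 84) = 234.
C[4]: P[4] ⊕ 234 = 181; E(K, 181) = 75.
C[5]: P[5] ⊕ 75 = 52; E(K, 52) = 202.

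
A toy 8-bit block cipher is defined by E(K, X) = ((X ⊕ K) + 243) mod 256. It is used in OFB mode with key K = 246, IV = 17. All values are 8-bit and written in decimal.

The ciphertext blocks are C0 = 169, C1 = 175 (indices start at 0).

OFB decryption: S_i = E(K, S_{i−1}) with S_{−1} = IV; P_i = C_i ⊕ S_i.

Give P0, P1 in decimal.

P0 = 115, P1 = 176

P0: S = E(K, 17) = 218; 169 ⊕ 218 = 115.
P1: S = E(K, 218) = 31; 175 ⊕ 31 = 176.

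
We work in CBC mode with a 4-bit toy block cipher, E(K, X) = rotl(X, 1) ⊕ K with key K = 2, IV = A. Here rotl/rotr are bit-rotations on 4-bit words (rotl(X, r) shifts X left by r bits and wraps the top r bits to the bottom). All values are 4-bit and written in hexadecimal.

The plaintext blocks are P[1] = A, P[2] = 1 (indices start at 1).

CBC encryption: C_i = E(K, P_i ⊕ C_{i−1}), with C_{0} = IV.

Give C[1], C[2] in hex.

C[1]: P[1] ⊕ A = 0; E(K, 0) = 2.
C[2]: P[2] ⊕ 2 = 3; E(K, 3) = 4.

C[1] = 2, C[2] = 4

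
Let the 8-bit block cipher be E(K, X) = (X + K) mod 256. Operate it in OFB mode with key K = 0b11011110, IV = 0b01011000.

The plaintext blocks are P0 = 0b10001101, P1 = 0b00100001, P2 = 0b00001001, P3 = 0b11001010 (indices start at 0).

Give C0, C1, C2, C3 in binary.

OFB encryption: S_i = E(K, S_{i−1}) with S_{−1} = IV; C_i = P_i ⊕ S_i.
C0: S = E(K, 0b01011000) = 0b00110110; 0b10001101 ⊕ 0b00110110 = 0b10111011.
C1: S = E(K, 0b00110110) = 0b00010100; 0b00100001 ⊕ 0b00010100 = 0b00110101.
C2: S = E(K, 0b00010100) = 0b11110010; 0b00001001 ⊕ 0b11110010 = 0b11111011.
C3: S = E(K, 0b11110010) = 0b11010000; 0b11001010 ⊕ 0b11010000 = 0b00011010.

C0 = 0b10111011, C1 = 0b00110101, C2 = 0b11111011, C3 = 0b00011010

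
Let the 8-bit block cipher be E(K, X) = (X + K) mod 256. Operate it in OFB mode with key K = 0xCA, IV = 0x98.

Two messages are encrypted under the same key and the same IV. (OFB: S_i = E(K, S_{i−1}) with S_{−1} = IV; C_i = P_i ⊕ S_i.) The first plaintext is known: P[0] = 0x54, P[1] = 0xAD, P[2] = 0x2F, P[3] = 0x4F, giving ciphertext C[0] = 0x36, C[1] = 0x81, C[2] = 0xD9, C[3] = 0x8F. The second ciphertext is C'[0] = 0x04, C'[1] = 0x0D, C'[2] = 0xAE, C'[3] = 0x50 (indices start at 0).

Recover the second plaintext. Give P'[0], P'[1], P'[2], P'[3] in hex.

P'[0] = 0x66, P'[1] = 0x21, P'[2] = 0x58, P'[3] = 0x90

In OFB with a reused IV, both messages share the same keystream S_i, so C_i ⊕ C'_i = P_i ⊕ P'_i and thus P'_i = P_i ⊕ C_i ⊕ C'_i.
P'[0]: 0x54 ⊕ 0x36 ⊕ 0x04 = 0x66.
P'[1]: 0xAD ⊕ 0x81 ⊕ 0x0D = 0x21.
P'[2]: 0x2F ⊕ 0xD9 ⊕ 0xAE = 0x58.
P'[3]: 0x4F ⊕ 0x8F ⊕ 0x50 = 0x90.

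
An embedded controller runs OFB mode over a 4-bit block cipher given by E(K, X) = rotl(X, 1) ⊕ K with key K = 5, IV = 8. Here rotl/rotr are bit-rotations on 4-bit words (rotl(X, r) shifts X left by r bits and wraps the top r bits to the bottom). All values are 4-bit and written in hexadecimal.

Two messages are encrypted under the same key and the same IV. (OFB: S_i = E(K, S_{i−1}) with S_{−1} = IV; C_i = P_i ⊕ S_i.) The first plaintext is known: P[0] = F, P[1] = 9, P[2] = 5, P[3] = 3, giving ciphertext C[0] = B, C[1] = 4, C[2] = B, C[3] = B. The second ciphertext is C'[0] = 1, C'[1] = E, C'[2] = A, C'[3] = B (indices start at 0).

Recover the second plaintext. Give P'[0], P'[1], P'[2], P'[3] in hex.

P'[0] = 5, P'[1] = 3, P'[2] = 4, P'[3] = 3

In OFB with a reused IV, both messages share the same keystream S_i, so C_i ⊕ C'_i = P_i ⊕ P'_i and thus P'_i = P_i ⊕ C_i ⊕ C'_i.
P'[0]: F ⊕ B ⊕ 1 = 5.
P'[1]: 9 ⊕ 4 ⊕ E = 3.
P'[2]: 5 ⊕ B ⊕ A = 4.
P'[3]: 3 ⊕ B ⊕ B = 3.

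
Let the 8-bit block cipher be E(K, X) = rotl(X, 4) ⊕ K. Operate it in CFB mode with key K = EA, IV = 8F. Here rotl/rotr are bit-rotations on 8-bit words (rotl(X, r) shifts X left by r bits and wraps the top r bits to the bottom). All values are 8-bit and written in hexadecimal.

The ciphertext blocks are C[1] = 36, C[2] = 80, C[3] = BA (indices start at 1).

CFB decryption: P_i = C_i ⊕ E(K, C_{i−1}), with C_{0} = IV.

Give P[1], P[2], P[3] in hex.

P[1]: E(K, 8F) = 12; 36 ⊕ 12 = 24.
P[2]: E(K, 36) = 89; 80 ⊕ 89 = 09.
P[3]: E(K, 80) = E2; BA ⊕ E2 = 58.

P[1] = 24, P[2] = 09, P[3] = 58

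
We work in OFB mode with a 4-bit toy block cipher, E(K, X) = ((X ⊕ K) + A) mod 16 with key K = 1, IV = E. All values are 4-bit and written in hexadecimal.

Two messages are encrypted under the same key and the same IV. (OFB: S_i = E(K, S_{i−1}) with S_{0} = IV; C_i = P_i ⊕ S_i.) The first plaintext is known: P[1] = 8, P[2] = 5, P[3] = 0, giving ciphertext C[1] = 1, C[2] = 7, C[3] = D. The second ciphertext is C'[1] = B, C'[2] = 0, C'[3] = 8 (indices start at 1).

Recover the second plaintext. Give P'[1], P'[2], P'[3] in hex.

P'[1] = 2, P'[2] = 2, P'[3] = 5

In OFB with a reused IV, both messages share the same keystream S_i, so C_i ⊕ C'_i = P_i ⊕ P'_i and thus P'_i = P_i ⊕ C_i ⊕ C'_i.
P'[1]: 8 ⊕ 1 ⊕ B = 2.
P'[2]: 5 ⊕ 7 ⊕ 0 = 2.
P'[3]: 0 ⊕ D ⊕ 8 = 5.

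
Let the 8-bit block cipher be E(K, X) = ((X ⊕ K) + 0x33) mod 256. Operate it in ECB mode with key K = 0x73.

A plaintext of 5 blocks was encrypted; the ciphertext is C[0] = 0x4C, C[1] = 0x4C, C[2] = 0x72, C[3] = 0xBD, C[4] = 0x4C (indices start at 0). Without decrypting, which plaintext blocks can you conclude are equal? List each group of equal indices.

P[0] = P[1] = P[4]

ECB encrypts each block independently with the same key, so equal ciphertext blocks imply equal plaintext blocks.
C[0] = C[1] = C[4] = 0x4C, so P[0] = P[1] = P[4].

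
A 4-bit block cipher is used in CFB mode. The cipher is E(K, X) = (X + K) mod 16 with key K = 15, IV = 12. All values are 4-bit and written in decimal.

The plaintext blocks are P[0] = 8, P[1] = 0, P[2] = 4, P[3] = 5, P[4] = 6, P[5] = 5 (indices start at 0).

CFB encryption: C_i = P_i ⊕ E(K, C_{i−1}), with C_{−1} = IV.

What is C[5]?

C[0]: E(K, 12) = 11; 8 ⊕ 11 = 3.
C[1]: E(K, 3) = 2; 0 ⊕ 2 = 2.
C[2]: E(K, 2) = 1; 4 ⊕ 1 = 5.
C[3]: E(K, 5) = 4; 5 ⊕ 4 = 1.
C[4]: E(K, 1) = 0; 6 ⊕ 0 = 6.
C[5]: E(K, 6) = 5; 5 ⊕ 5 = 0.

C[5] = 0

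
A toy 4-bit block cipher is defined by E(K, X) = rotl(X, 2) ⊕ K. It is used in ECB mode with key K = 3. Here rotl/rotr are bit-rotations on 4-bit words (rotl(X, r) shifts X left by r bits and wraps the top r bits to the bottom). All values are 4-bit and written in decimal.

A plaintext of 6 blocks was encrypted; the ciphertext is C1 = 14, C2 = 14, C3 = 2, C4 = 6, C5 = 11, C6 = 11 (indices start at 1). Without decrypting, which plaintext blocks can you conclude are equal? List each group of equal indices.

P1 = P2; P5 = P6

ECB encrypts each block independently with the same key, so equal ciphertext blocks imply equal plaintext blocks.
C1 = C2 = 14, so P1 = P2.
C5 = C6 = 11, so P5 = P6.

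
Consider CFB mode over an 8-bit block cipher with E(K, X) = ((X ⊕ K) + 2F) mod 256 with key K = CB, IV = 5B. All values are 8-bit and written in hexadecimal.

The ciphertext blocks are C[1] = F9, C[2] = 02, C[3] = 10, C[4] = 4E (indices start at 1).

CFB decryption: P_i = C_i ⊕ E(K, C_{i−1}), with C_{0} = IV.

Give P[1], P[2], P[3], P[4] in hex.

P[1]: E(K, 5B) = BF; F9 ⊕ BF = 46.
P[2]: E(K, F9) = 61; 02 ⊕ 61 = 63.
P[3]: E(K, 02) = F8; 10 ⊕ F8 = E8.
P[4]: E(K, 10) = 0A; 4E ⊕ 0A = 44.

P[1] = 46, P[2] = 63, P[3] = E8, P[4] = 44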